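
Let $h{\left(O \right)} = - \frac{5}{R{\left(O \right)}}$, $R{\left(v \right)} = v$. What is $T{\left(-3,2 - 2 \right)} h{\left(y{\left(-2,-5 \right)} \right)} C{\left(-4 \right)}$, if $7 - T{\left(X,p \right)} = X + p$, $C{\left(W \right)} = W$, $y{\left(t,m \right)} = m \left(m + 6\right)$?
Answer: $-40$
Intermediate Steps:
$y{\left(t,m \right)} = m \left(6 + m\right)$
$h{\left(O \right)} = - \frac{5}{O}$
$T{\left(X,p \right)} = 7 - X - p$ ($T{\left(X,p \right)} = 7 - \left(X + p\right) = 7 - X - p$)
$T{\left(-3,2 - 2 \right)} h{\left(y{\left(-2,-5 \right)} \right)} C{\left(-4 \right)} = \left(7 - -3 - \left(2 - 2\right)\right) \left(- \frac{5}{\left(-5\right) \left(6 - 5\right)}\right) \left(-4\right) = \left(7 + 3 - \left(2 - 2\right)\right) \left(- \frac{5}{\left(-5\right) 1}\right) \left(-4\right) = \left(7 + 3 - 0\right) \left(- \frac{5}{-5}\right) \left(-4\right) = \left(7 + 3 + 0\right) \left(\left(-5\right) \left(- \frac{1}{5}\right)\right) \left(-4\right) = 10 \cdot 1 \left(-4\right) = 10 \left(-4\right) = -40$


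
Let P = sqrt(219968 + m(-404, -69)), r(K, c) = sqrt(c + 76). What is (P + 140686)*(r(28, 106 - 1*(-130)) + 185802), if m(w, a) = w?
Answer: 4*(70343 + 3*sqrt(6099))*(92901 + sqrt(78)) ≈ 2.6229e+10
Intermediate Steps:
r(K, c) = sqrt(76 + c)
P = 6*sqrt(6099) (P = sqrt(219968 - 404) = sqrt(219564) = 6*sqrt(6099) ≈ 468.58)
(P + 140686)*(r(28, 106 - 1*(-130)) + 185802) = (6*sqrt(6099) + 140686)*(sqrt(76 + (106 - 1*(-130))) + 185802) = (140686 + 6*sqrt(6099))*(sqrt(76 + (106 + 130)) + 185802) = (140686 + 6*sqrt(6099))*(sqrt(76 + 236) + 185802) = (140686 + 6*sqrt(6099))*(sqrt(312) + 185802) = (140686 + 6*sqrt(6099))*(2*sqrt(78) + 185802) = (140686 + 6*sqrt(6099))*(185802 + 2*sqrt(78))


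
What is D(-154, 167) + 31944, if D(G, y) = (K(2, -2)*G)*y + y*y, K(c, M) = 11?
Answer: -223065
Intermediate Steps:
D(G, y) = y² + 11*G*y (D(G, y) = (11*G)*y + y*y = 11*G*y + y² = y² + 11*G*y)
D(-154, 167) + 31944 = 167*(167 + 11*(-154)) + 31944 = 167*(167 - 1694) + 31944 = 167*(-1527) + 31944 = -255009 + 31944 = -223065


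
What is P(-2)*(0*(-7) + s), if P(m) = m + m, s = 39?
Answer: -156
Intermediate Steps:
P(m) = 2*m
P(-2)*(0*(-7) + s) = (2*(-2))*(0*(-7) + 39) = -4*(0 + 39) = -4*39 = -156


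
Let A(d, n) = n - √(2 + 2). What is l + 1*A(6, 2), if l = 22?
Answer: 22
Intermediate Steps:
A(d, n) = -2 + n (A(d, n) = n - √4 = n - 1*2 = n - 2 = -2 + n)
l + 1*A(6, 2) = 22 + 1*(-2 + 2) = 22 + 1*0 = 22 + 0 = 22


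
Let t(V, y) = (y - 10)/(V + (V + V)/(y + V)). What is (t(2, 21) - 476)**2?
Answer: 554461209/2500 ≈ 2.2178e+5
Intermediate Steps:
t(V, y) = (-10 + y)/(V + 2*V/(V + y)) (t(V, y) = (-10 + y)/(V + (2*V)/(V + y)) = (-10 + y)/(V + 2*V/(V + y)))
(t(2, 21) - 476)**2 = ((21**2 - 10*2 - 10*21 + 2*21)/(2*(2 + 2 + 21)) - 476)**2 = ((1/2)*(441 - 20 - 210 + 42)/25 - 476)**2 = ((1/2)*(1/25)*253 - 476)**2 = (253/50 - 476)**2 = (-23547/50)**2 = 554461209/2500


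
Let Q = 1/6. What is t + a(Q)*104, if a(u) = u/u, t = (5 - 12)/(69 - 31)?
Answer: 3945/38 ≈ 103.82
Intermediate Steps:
Q = ⅙ ≈ 0.16667
t = -7/38 ≈ -0.18421
a(u) = 1
t + a(Q)*104 = -7/38 + 1*104 = -7/38 + 104 = 3945/38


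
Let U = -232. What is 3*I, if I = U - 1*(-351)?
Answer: 357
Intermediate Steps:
I = 119 (I = -232 - 1*(-351) = -232 + 351 = 119)
3*I = 3*119 = 357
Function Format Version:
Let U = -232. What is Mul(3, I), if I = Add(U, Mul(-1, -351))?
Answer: 357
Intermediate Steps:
I = 119 (I = Add(-232, Mul(-1, -351)) = Add(-232, 351) = 119)
Mul(3, I) = Mul(3, 119) = 357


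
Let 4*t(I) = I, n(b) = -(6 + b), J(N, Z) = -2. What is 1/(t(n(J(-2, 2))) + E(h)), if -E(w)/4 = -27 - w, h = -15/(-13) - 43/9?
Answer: 117/10823 ≈ 0.010810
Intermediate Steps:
n(b) = -6 - b
t(I) = I/4
h = -424/117 (h = -15*(-1/13) - 43*1/9 = 15/13 - 43/9 = -424/117 ≈ -3.6239)
E(w) = 108 + 4*w (E(w) = -4*(-27 - w) = 108 + 4*w)
1/(t(n(J(-2, 2))) + E(h)) = 1/((-6 - 1*(-2))/4 + (108 + 4*(-424/117))) = 1/((-6 + 2)/4 + (108 - 1696/117)) = 1/((1/4)*(-4) + 10940/117) = 1/(-1 + 10940/117) = 1/(10823/117) = 117/10823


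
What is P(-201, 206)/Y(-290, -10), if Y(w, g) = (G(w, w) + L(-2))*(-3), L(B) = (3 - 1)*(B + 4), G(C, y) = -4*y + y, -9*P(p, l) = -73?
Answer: -73/23598 ≈ -0.0030935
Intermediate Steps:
P(p, l) = 73/9 (P(p, l) = -1/9*(-73) = 73/9)
G(C, y) = -3*y
L(B) = 8 + 2*B (L(B) = 2*(4 + B) = 8 + 2*B)
Y(w, g) = -12 + 9*w (Y(w, g) = (-3*w + (8 + 2*(-2)))*(-3) = (-3*w + (8 - 4))*(-3) = (-3*w + 4)*(-3) = (4 - 3*w)*(-3) = -12 + 9*w)
P(-201, 206)/Y(-290, -10) = 73/(9*(-12 + 9*(-290))) = 73/(9*(-12 - 2610)) = (73/9)/(-2622) = (73/9)*(-1/2622) = -73/23598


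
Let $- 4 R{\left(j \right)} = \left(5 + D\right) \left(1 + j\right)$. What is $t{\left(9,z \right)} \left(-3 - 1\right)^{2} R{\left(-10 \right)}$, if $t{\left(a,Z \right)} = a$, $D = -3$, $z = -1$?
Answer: $648$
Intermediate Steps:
$R{\left(j \right)} = - \frac{1}{2} - \frac{j}{2}$ ($R{\left(j \right)} = - \frac{\left(5 - 3\right) \left(1 + j\right)}{4} = - \frac{2 \left(1 + j\right)}{4} = - \frac{2 + 2 j}{4} = - \frac{1}{2} - \frac{j}{2}$)
$t{\left(9,z \right)} \left(-3 - 1\right)^{2} R{\left(-10 \right)} = 9 \left(-3 - 1\right)^{2} \left(- \frac{1}{2} - -5\right) = 9 \left(-4\right)^{2} \left(- \frac{1}{2} + 5\right) = 9 \cdot 16 \cdot \frac{9}{2} = 144 \cdot \frac{9}{2} = 648$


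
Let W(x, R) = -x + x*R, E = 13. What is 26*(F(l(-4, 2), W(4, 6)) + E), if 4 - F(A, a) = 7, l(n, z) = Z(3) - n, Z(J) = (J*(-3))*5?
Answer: 260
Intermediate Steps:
Z(J) = -15*J (Z(J) = -3*J*5 = -15*J)
l(n, z) = -45 - n (l(n, z) = -15*3 - n = -45 - n)
W(x, R) = -x + R*x
F(A, a) = -3 (F(A, a) = 4 - 1*7 = 4 - 7 = -3)
26*(F(l(-4, 2), W(4, 6)) + E) = 26*(-3 + 13) = 26*10 = 260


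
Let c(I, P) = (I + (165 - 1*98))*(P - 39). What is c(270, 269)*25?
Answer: 1937750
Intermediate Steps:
c(I, P) = (-39 + P)*(67 + I) (c(I, P) = (I + (165 - 98))*(-39 + P) = (I + 67)*(-39 + P) = (67 + I)*(-39 + P) = (-39 + P)*(67 + I))
c(270, 269)*25 = (-2613 - 39*270 + 67*269 + 270*269)*25 = (-2613 - 10530 + 18023 + 72630)*25 = 77510*25 = 1937750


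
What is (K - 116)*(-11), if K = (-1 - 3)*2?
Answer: 1364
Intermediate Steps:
K = -8 (K = -4*2 = -8)
(K - 116)*(-11) = (-8 - 116)*(-11) = -124*(-11) = 1364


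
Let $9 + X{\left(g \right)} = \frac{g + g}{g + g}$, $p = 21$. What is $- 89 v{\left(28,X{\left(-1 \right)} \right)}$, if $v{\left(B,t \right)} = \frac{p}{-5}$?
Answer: $\frac{1869}{5} \approx 373.8$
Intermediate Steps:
$X{\left(g \right)} = -8$ ($X{\left(g \right)} = -9 + \frac{g + g}{g + g} = -9 + \frac{2 g}{2 g} = -9 + 2 g \frac{1}{2 g} = -9 + 1 = -8$)
$v{\left(B,t \right)} = - \frac{21}{5}$ ($v{\left(B,t \right)} = \frac{21}{-5} = 21 \left(- \frac{1}{5}\right) = - \frac{21}{5}$)
$- 89 v{\left(28,X{\left(-1 \right)} \right)} = \left(-89\right) \left(- \frac{21}{5}\right) = \frac{1869}{5}$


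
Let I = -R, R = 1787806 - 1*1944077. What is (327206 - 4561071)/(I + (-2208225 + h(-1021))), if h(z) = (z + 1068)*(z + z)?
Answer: 4233865/2147928 ≈ 1.9711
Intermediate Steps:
R = -156271 (R = 1787806 - 1944077 = -156271)
I = 156271 (I = -1*(-156271) = 156271)
h(z) = 2*z*(1068 + z) (h(z) = (1068 + z)*(2*z) = 2*z*(1068 + z))
(327206 - 4561071)/(I + (-2208225 + h(-1021))) = (327206 - 4561071)/(156271 + (-2208225 + 2*(-1021)*(1068 - 1021))) = -4233865/(156271 + (-2208225 + 2*(-1021)*47)) = -4233865/(156271 + (-2208225 - 95974)) = -4233865/(156271 - 2304199) = -4233865/(-2147928) = -4233865*(-1/2147928) = 4233865/2147928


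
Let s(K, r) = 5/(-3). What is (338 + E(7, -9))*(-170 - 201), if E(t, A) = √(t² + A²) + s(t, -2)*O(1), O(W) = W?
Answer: -374339/3 - 371*√130 ≈ -1.2901e+5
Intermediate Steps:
s(K, r) = -5/3 (s(K, r) = 5*(-⅓) = -5/3)
E(t, A) = -5/3 + √(A² + t²) (E(t, A) = √(t² + A²) - 5/3*1 = √(A² + t²) - 5/3 = -5/3 + √(A² + t²))
(338 + E(7, -9))*(-170 - 201) = (338 + (-5/3 + √((-9)² + 7²)))*(-170 - 201) = (338 + (-5/3 + √(81 + 49)))*(-371) = (338 + (-5/3 + √130))*(-371) = (1009/3 + √130)*(-371) = -374339/3 - 371*√130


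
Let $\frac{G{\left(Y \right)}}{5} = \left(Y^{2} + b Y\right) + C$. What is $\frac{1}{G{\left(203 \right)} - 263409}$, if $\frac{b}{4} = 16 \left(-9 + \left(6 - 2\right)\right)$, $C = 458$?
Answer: $- \frac{1}{379874} \approx -2.6325 \cdot 10^{-6}$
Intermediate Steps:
$b = -320$ ($b = 4 \cdot 16 \left(-9 + \left(6 - 2\right)\right) = 4 \cdot 16 \left(-9 + 4\right) = 4 \cdot 16 \left(-5\right) = 4 \left(-80\right) = -320$)
$G{\left(Y \right)} = 2290 - 1600 Y + 5 Y^{2}$ ($G{\left(Y \right)} = 5 \left(\left(Y^{2} - 320 Y\right) + 458\right) = 5 \left(458 + Y^{2} - 320 Y\right) = 2290 - 1600 Y + 5 Y^{2}$)
$\frac{1}{G{\left(203 \right)} - 263409} = \frac{1}{\left(2290 - 324800 + 5 \cdot 203^{2}\right) - 263409} = \frac{1}{\left(2290 - 324800 + 5 \cdot 41209\right) - 263409} = \frac{1}{\left(2290 - 324800 + 206045\right) - 263409} = \frac{1}{-116465 - 263409} = \frac{1}{-379874} = - \frac{1}{379874}$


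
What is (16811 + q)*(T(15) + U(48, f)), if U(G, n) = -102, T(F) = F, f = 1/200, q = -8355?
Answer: -735672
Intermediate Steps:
f = 1/200 ≈ 0.0050000
(16811 + q)*(T(15) + U(48, f)) = (16811 - 8355)*(15 - 102) = 8456*(-87) = -735672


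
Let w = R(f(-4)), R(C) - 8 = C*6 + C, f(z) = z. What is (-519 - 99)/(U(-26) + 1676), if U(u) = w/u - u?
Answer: -4017/11068 ≈ -0.36294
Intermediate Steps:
R(C) = 8 + 7*C (R(C) = 8 + (C*6 + C) = 8 + (6*C + C) = 8 + 7*C)
w = -20 (w = 8 + 7*(-4) = 8 - 28 = -20)
U(u) = -u - 20/u (U(u) = -20/u - u = -u - 20/u)
(-519 - 99)/(U(-26) + 1676) = (-519 - 99)/((-1*(-26) - 20/(-26)) + 1676) = -618/((26 - 20*(-1/26)) + 1676) = -618/((26 + 10/13) + 1676) = -618/(348/13 + 1676) = -618/22136/13 = -618*13/22136 = -4017/11068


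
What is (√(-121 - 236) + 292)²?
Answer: (292 + I*√357)² ≈ 84907.0 + 11034.0*I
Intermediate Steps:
(√(-121 - 236) + 292)² = (√(-357) + 292)² = (I*√357 + 292)² = (292 + I*√357)²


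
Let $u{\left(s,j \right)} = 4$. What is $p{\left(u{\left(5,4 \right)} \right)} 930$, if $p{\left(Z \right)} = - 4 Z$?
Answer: $-14880$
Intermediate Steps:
$p{\left(u{\left(5,4 \right)} \right)} 930 = \left(-4\right) 4 \cdot 930 = \left(-16\right) 930 = -14880$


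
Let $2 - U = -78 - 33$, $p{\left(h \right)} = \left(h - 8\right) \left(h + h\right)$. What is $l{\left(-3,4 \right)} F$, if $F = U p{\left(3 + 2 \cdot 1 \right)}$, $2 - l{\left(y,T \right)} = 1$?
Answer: $-3390$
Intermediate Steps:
$l{\left(y,T \right)} = 1$ ($l{\left(y,T \right)} = 2 - 1 = 1$)
$p{\left(h \right)} = 2 h \left(-8 + h\right)$ ($p{\left(h \right)} = \left(-8 + h\right) 2 h = 2 h \left(-8 + h\right)$)
$U = 113$ ($U = 2 - \left(-78 - 33\right) = 2 - -111 = 2 + 111 = 113$)
$F = -3390$ ($F = 113 \cdot 2 \left(3 + 2 \cdot 1\right) \left(-8 + \left(3 + 2 \cdot 1\right)\right) = 113 \cdot 2 \left(3 + 2\right) \left(-8 + \left(3 + 2\right)\right) = 113 \cdot 2 \cdot 5 \left(-8 + 5\right) = 113 \cdot 2 \cdot 5 \left(-3\right) = 113 \left(-30\right) = -3390$)
$l{\left(-3,4 \right)} F = 1 \left(-3390\right) = -3390$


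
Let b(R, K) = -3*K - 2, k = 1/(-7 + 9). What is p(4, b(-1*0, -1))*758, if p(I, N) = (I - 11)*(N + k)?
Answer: -7959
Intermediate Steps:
k = ½ (k = 1/2 = ½ ≈ 0.50000)
b(R, K) = -2 - 3*K
p(I, N) = (½ + N)*(-11 + I) (p(I, N) = (I - 11)*(N + ½) = (-11 + I)*(½ + N) = (½ + N)*(-11 + I))
p(4, b(-1*0, -1))*758 = (-11/2 + (½)*4 - 11*(-2 - 3*(-1)) + 4*(-2 - 3*(-1)))*758 = (-11/2 + 2 - 11*(-2 + 3) + 4*(-2 + 3))*758 = (-11/2 + 2 - 11*1 + 4*1)*758 = (-11/2 + 2 - 11 + 4)*758 = -21/2*758 = -7959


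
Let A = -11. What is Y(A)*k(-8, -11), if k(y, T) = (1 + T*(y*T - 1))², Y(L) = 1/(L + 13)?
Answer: 456968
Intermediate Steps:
Y(L) = 1/(13 + L)
k(y, T) = (1 + T*(-1 + T*y))² (k(y, T) = (1 + T*(T*y - 1))² = (1 + T*(-1 + T*y))²)
Y(A)*k(-8, -11) = (1 - 1*(-11) - 8*(-11)²)²/(13 - 11) = (1 + 11 - 8*121)²/2 = (1 + 11 - 968)²/2 = (½)*(-956)² = (½)*913936 = 456968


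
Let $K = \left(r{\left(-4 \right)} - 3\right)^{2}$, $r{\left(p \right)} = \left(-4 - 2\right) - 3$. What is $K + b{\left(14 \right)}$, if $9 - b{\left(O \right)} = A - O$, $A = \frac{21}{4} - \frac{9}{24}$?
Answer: $\frac{1297}{8} \approx 162.13$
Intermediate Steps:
$r{\left(p \right)} = -9$ ($r{\left(p \right)} = -6 - 3 = -9$)
$A = \frac{39}{8}$ ($A = 21 \cdot \frac{1}{4} - \frac{3}{8} = \frac{21}{4} - \frac{3}{8} = \frac{39}{8} \approx 4.875$)
$b{\left(O \right)} = \frac{33}{8} + O$ ($b{\left(O \right)} = 9 - \left(\frac{39}{8} - O\right) = 9 + \left(- \frac{39}{8} + O\right) = \frac{33}{8} + O$)
$K = 144$ ($K = \left(-9 - 3\right)^{2} = \left(-12\right)^{2} = 144$)
$K + b{\left(14 \right)} = 144 + \left(\frac{33}{8} + 14\right) = 144 + \frac{145}{8} = \frac{1297}{8}$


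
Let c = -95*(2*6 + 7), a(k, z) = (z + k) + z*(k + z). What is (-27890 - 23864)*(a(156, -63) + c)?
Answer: 391829534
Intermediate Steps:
a(k, z) = k + z + z*(k + z) (a(k, z) = (k + z) + z*(k + z) = k + z + z*(k + z))
c = -1805 (c = -95*(12 + 7) = -95*19 = -1805)
(-27890 - 23864)*(a(156, -63) + c) = (-27890 - 23864)*((156 - 63 + (-63)² + 156*(-63)) - 1805) = -51754*((156 - 63 + 3969 - 9828) - 1805) = -51754*(-5766 - 1805) = -51754*(-7571) = 391829534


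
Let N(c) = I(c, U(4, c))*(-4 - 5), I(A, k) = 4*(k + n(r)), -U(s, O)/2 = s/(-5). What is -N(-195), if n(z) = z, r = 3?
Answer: 828/5 ≈ 165.60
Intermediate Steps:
U(s, O) = 2*s/5 (U(s, O) = -2*s/(-5) = -2*s*(-1)/5 = -(-2)*s/5 = 2*s/5)
I(A, k) = 12 + 4*k (I(A, k) = 4*(k + 3) = 4*(3 + k) = 12 + 4*k)
N(c) = -828/5 (N(c) = (12 + 4*((⅖)*4))*(-4 - 5) = (12 + 4*(8/5))*(-9) = (12 + 32/5)*(-9) = (92/5)*(-9) = -828/5)
-N(-195) = -1*(-828/5) = 828/5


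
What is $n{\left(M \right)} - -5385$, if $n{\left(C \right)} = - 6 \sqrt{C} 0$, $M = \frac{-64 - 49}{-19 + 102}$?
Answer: $5385$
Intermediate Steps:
$M = - \frac{113}{83} \approx -1.3614$
$n{\left(C \right)} = 0$
$n{\left(M \right)} - -5385 = 0 - -5385 = 0 + 5385 = 5385$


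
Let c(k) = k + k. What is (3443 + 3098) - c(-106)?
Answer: 6753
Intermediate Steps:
c(k) = 2*k
(3443 + 3098) - c(-106) = (3443 + 3098) - 2*(-106) = 6541 - 1*(-212) = 6541 + 212 = 6753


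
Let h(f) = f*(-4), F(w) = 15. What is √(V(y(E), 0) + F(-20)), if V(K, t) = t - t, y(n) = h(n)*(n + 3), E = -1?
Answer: √15 ≈ 3.8730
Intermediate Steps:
h(f) = -4*f
y(n) = -4*n*(3 + n) (y(n) = (-4*n)*(n + 3) = (-4*n)*(3 + n) = -4*n*(3 + n))
V(K, t) = 0
√(V(y(E), 0) + F(-20)) = √(0 + 15) = √15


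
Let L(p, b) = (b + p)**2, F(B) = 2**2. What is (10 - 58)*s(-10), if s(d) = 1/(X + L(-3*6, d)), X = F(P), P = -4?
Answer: -12/197 ≈ -0.060914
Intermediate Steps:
F(B) = 4
X = 4
s(d) = 1/(4 + (-18 + d)**2) (s(d) = 1/(4 + (d - 3*6)**2) = 1/(4 + (d - 18)**2) = 1/(4 + (-18 + d)**2))
(10 - 58)*s(-10) = (10 - 58)/(4 + (-18 - 10)**2) = -48/(4 + (-28)**2) = -48/(4 + 784) = -48/788 = -48*1/788 = -12/197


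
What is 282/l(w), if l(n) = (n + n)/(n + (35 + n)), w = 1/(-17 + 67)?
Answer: 247032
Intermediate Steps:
w = 1/50 ≈ 0.020000
l(n) = 2*n/(35 + 2*n) (l(n) = (2*n)/(35 + 2*n) = 2*n/(35 + 2*n))
282/l(w) = 282/((2*(1/50)/(35 + 2*(1/50)))) = 282/((2*(1/50)/(35 + 1/25))) = 282/((2*(1/50)/(876/25))) = 282/((2*(1/50)*(25/876))) = 282/(1/876) = 282*876 = 247032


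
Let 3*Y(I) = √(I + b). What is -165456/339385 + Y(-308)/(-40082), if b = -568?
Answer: -165456/339385 - I*√219/60123 ≈ -0.48752 - 0.00024614*I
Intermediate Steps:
Y(I) = √(-568 + I)/3 (Y(I) = √(I - 568)/3 = √(-568 + I)/3)
-165456/339385 + Y(-308)/(-40082) = -165456/339385 + (√(-568 - 308)/3)/(-40082) = -165456*1/339385 + (√(-876)/3)*(-1/40082) = -165456/339385 + ((2*I*√219)/3)*(-1/40082) = -165456/339385 + (2*I*√219/3)*(-1/40082) = -165456/339385 - I*√219/60123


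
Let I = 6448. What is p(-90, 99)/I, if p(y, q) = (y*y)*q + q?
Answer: 801999/6448 ≈ 124.38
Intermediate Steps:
p(y, q) = q + q*y² (p(y, q) = y²*q + q = q*y² + q = q + q*y²)
p(-90, 99)/I = (99*(1 + (-90)²))/6448 = (99*(1 + 8100))*(1/6448) = (99*8101)*(1/6448) = 801999*(1/6448) = 801999/6448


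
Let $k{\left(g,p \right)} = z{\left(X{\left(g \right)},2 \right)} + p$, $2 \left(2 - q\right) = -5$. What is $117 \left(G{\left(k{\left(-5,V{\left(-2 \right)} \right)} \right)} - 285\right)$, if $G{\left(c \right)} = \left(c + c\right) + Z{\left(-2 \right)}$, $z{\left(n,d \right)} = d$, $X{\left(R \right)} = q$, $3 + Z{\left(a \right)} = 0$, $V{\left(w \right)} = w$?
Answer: $-33696$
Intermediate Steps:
$q = \frac{9}{2}$ ($q = 2 - - \frac{5}{2} = 2 + \frac{5}{2} = \frac{9}{2} \approx 4.5$)
$Z{\left(a \right)} = -3$ ($Z{\left(a \right)} = -3 + 0 = -3$)
$X{\left(R \right)} = \frac{9}{2}$
$k{\left(g,p \right)} = 2 + p$
$G{\left(c \right)} = -3 + 2 c$ ($G{\left(c \right)} = \left(c + c\right) - 3 = 2 c - 3 = -3 + 2 c$)
$117 \left(G{\left(k{\left(-5,V{\left(-2 \right)} \right)} \right)} - 285\right) = 117 \left(\left(-3 + 2 \left(2 - 2\right)\right) - 285\right) = 117 \left(\left(-3 + 2 \cdot 0\right) - 285\right) = 117 \left(\left(-3 + 0\right) - 285\right) = 117 \left(-3 - 285\right) = 117 \left(-288\right) = -33696$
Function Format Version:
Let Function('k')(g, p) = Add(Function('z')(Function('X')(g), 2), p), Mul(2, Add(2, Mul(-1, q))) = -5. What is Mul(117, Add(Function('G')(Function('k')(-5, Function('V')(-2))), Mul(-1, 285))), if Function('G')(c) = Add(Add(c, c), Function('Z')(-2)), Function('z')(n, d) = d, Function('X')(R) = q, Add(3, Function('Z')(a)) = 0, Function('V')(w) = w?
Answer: -33696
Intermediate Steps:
q = Rational(9, 2) (q = Add(2, Mul(Rational(-1, 2), -5)) = Add(2, Rational(5, 2)) = Rational(9, 2) ≈ 4.5000)
Function('Z')(a) = -3 (Function('Z')(a) = Add(-3, 0) = -3)
Function('X')(R) = Rational(9, 2)
Function('k')(g, p) = Add(2, p)
Function('G')(c) = Add(-3, Mul(2, c)) (Function('G')(c) = Add(Add(c, c), -3) = Add(Mul(2, c), -3) = Add(-3, Mul(2, c)))
Mul(117, Add(Function('G')(Function('k')(-5, Function('V')(-2))), Mul(-1, 285))) = Mul(117, Add(Add(-3, Mul(2, Add(2, -2))), Mul(-1, 285))) = Mul(117, Add(Add(-3, Mul(2, 0)), -285)) = Mul(117, Add(Add(-3, 0), -285)) = Mul(117, Add(-3, -285)) = Mul(117, -288) = -33696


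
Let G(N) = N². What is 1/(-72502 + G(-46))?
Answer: -1/70386 ≈ -1.4207e-5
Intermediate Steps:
1/(-72502 + G(-46)) = 1/(-72502 + (-46)²) = 1/(-72502 + 2116) = 1/(-70386) = -1/70386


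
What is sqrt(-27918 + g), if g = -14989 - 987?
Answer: I*sqrt(43894) ≈ 209.51*I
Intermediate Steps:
g = -15976
sqrt(-27918 + g) = sqrt(-27918 - 15976) = sqrt(-43894) = I*sqrt(43894)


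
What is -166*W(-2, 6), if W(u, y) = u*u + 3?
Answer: -1162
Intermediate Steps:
W(u, y) = 3 + u² (W(u, y) = u² + 3 = 3 + u²)
-166*W(-2, 6) = -166*(3 + (-2)²) = -166*(3 + 4) = -166*7 = -1162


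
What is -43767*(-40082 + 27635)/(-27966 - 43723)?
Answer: -544767849/71689 ≈ -7599.0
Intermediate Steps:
-43767*(-40082 + 27635)/(-27966 - 43723) = -43767/((-71689/(-12447))) = -43767/((-71689*(-1/12447))) = -43767/71689/12447 = -43767*12447/71689 = -544767849/71689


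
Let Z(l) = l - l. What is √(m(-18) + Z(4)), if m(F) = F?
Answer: 3*I*√2 ≈ 4.2426*I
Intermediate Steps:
Z(l) = 0
√(m(-18) + Z(4)) = √(-18 + 0) = √(-18) = 3*I*√2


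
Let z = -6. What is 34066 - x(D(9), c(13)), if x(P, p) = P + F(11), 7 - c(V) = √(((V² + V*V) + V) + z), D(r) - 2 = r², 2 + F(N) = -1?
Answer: 33986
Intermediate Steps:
F(N) = -3 (F(N) = -2 - 1 = -3)
D(r) = 2 + r²
c(V) = 7 - √(-6 + V + 2*V²) (c(V) = 7 - √(((V² + V*V) + V) - 6) = 7 - √(((V² + V²) + V) - 6) = 7 - √((2*V² + V) - 6) = 7 - √((V + 2*V²) - 6) = 7 - √(-6 + V + 2*V²))
x(P, p) = -3 + P (x(P, p) = P - 3 = -3 + P)
34066 - x(D(9), c(13)) = 34066 - (-3 + (2 + 9²)) = 34066 - (-3 + (2 + 81)) = 34066 - (-3 + 83) = 34066 - 1*80 = 34066 - 80 = 33986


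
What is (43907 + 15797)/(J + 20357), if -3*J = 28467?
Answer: 14926/2717 ≈ 5.4936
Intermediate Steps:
J = -9489 (J = -1/3*28467 = -9489)
(43907 + 15797)/(J + 20357) = (43907 + 15797)/(-9489 + 20357) = 59704/10868 = 59704*(1/10868) = 14926/2717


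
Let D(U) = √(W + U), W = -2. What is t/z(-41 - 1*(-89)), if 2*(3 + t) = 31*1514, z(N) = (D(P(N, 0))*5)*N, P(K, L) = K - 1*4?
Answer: 419*√42/180 ≈ 15.086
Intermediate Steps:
P(K, L) = -4 + K (P(K, L) = K - 4 = -4 + K)
D(U) = √(-2 + U)
z(N) = 5*N*√(-6 + N) (z(N) = (√(-2 + (-4 + N))*5)*N = (√(-6 + N)*5)*N = (5*√(-6 + N))*N = 5*N*√(-6 + N))
t = 23464 (t = -3 + (31*1514)/2 = -3 + (½)*46934 = -3 + 23467 = 23464)
t/z(-41 - 1*(-89)) = 23464/((5*(-41 - 1*(-89))*√(-6 + (-41 - 1*(-89))))) = 23464/((5*(-41 + 89)*√(-6 + (-41 + 89)))) = 23464/((5*48*√(-6 + 48))) = 23464/((5*48*√42)) = 23464/((240*√42)) = 23464*(√42/10080) = 419*√42/180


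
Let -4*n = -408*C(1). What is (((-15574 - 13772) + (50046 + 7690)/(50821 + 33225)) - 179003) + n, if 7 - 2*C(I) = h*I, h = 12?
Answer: -8766137024/42023 ≈ -2.0860e+5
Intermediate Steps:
C(I) = 7/2 - 6*I
n = -255 (n = -(-102)*(7/2 - 6*1) = -(-102)*(7/2 - 6) = -(-102)*(-5)/2 = -¼*1020 = -255)
(((-15574 - 13772) + (50046 + 7690)/(50821 + 33225)) - 179003) + n = (((-15574 - 13772) + (50046 + 7690)/(50821 + 33225)) - 179003) - 255 = ((-29346 + 57736/84046) - 179003) - 255 = ((-29346 + 57736*(1/84046)) - 179003) - 255 = ((-29346 + 28868/42023) - 179003) - 255 = (-1233178090/42023 - 179003) - 255 = -8755421159/42023 - 255 = -8766137024/42023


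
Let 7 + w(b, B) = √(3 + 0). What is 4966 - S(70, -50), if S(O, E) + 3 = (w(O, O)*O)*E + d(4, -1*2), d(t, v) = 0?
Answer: -19531 + 3500*√3 ≈ -13469.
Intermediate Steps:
w(b, B) = -7 + √3 (w(b, B) = -7 + √(3 + 0) = -7 + √3)
S(O, E) = -3 + E*O*(-7 + √3) (S(O, E) = -3 + (((-7 + √3)*O)*E + 0) = -3 + ((O*(-7 + √3))*E + 0) = -3 + (E*O*(-7 + √3) + 0) = -3 + E*O*(-7 + √3))
4966 - S(70, -50) = 4966 - (-3 - 1*(-50)*70*(7 - √3)) = 4966 - (-3 + (24500 - 3500*√3)) = 4966 - (24497 - 3500*√3) = 4966 + (-24497 + 3500*√3) = -19531 + 3500*√3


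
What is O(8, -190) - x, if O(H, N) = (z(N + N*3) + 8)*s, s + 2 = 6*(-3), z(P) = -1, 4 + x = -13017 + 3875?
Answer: 9006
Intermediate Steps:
x = -9146 (x = -4 + (-13017 + 3875) = -4 - 9142 = -9146)
s = -20 (s = -2 + 6*(-3) = -2 - 18 = -20)
O(H, N) = -140 (O(H, N) = (-1 + 8)*(-20) = 7*(-20) = -140)
O(8, -190) - x = -140 - 1*(-9146) = -140 + 9146 = 9006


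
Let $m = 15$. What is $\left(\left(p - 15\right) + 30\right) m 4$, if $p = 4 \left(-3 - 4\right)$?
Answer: $-780$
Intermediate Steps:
$p = -28$ ($p = 4 \left(-7\right) = -28$)
$\left(\left(p - 15\right) + 30\right) m 4 = \left(\left(-28 - 15\right) + 30\right) 15 \cdot 4 = \left(-43 + 30\right) 15 \cdot 4 = \left(-13\right) 15 \cdot 4 = \left(-195\right) 4 = -780$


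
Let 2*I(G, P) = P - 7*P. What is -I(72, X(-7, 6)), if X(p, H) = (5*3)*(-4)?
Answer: -180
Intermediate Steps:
X(p, H) = -60 (X(p, H) = 15*(-4) = -60)
I(G, P) = -3*P (I(G, P) = (P - 7*P)/2 = (-6*P)/2 = -3*P)
-I(72, X(-7, 6)) = -(-3)*(-60) = -1*180 = -180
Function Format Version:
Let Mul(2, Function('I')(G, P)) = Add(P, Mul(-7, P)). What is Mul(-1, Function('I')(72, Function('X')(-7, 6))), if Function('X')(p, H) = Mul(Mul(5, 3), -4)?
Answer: -180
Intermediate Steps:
Function('X')(p, H) = -60 (Function('X')(p, H) = Mul(15, -4) = -60)
Function('I')(G, P) = Mul(-3, P) (Function('I')(G, P) = Mul(Rational(1, 2), Add(P, Mul(-7, P))) = Mul(Rational(1, 2), Mul(-6, P)) = Mul(-3, P))
Mul(-1, Function('I')(72, Function('X')(-7, 6))) = Mul(-1, Mul(-3, -60)) = Mul(-1, 180) = -180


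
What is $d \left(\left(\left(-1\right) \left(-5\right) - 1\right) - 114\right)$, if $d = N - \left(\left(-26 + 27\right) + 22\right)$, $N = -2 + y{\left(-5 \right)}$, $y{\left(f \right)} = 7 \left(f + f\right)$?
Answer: $10450$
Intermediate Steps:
$y{\left(f \right)} = 14 f$ ($y{\left(f \right)} = 7 \cdot 2 f = 14 f$)
$N = -72$ ($N = -2 + 14 \left(-5\right) = -2 - 70 = -72$)
$d = -95$ ($d = -72 - \left(\left(-26 + 27\right) + 22\right) = -72 - \left(1 + 22\right) = -72 - 23 = -95$)
$d \left(\left(\left(-1\right) \left(-5\right) - 1\right) - 114\right) = - 95 \left(\left(\left(-1\right) \left(-5\right) - 1\right) - 114\right) = - 95 \left(\left(5 - 1\right) - 114\right) = - 95 \left(4 - 114\right) = \left(-95\right) \left(-110\right) = 10450$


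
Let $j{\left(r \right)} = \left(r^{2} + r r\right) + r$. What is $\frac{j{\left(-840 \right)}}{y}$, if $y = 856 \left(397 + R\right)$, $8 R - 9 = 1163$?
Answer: $\frac{352590}{116309} \approx 3.0315$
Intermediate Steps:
$R = \frac{293}{2}$ ($R = \frac{9}{8} + \frac{1}{8} \cdot 1163 = \frac{9}{8} + \frac{1163}{8} = \frac{293}{2} \approx 146.5$)
$j{\left(r \right)} = r + 2 r^{2}$ ($j{\left(r \right)} = \left(r^{2} + r^{2}\right) + r = 2 r^{2} + r = r + 2 r^{2}$)
$y = 465236$ ($y = 856 \left(397 + \frac{293}{2}\right) = 856 \cdot \frac{1087}{2} = 465236$)
$\frac{j{\left(-840 \right)}}{y} = \frac{\left(-840\right) \left(1 + 2 \left(-840\right)\right)}{465236} = - 840 \left(1 - 1680\right) \frac{1}{465236} = \left(-840\right) \left(-1679\right) \frac{1}{465236} = 1410360 \cdot \frac{1}{465236} = \frac{352590}{116309}$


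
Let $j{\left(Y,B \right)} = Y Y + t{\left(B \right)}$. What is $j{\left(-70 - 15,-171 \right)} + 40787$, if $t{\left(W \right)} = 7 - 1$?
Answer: $48018$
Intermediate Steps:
$t{\left(W \right)} = 6$ ($t{\left(W \right)} = 7 - 1 = 6$)
$j{\left(Y,B \right)} = 6 + Y^{2}$ ($j{\left(Y,B \right)} = Y Y + 6 = Y^{2} + 6 = 6 + Y^{2}$)
$j{\left(-70 - 15,-171 \right)} + 40787 = \left(6 + \left(-70 - 15\right)^{2}\right) + 40787 = \left(6 + \left(-85\right)^{2}\right) + 40787 = \left(6 + 7225\right) + 40787 = 7231 + 40787 = 48018$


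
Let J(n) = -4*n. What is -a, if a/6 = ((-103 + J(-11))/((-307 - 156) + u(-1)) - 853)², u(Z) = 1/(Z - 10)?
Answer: -18874966988089/4324806 ≈ -4.3644e+6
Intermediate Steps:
u(Z) = 1/(-10 + Z)
a = 18874966988089/4324806 (a = 6*((-103 - 4*(-11))/((-307 - 156) + 1/(-10 - 1)) - 853)² = 6*((-103 + 44)/(-463 + 1/(-11)) - 853)² = 6*(-59/(-463 - 1/11) - 853)² = 6*(-59/(-5094/11) - 853)² = 6*(-59*(-11/5094) - 853)² = 6*(649/5094 - 853)² = 6*(-4344533/5094)² = 6*(18874966988089/25948836) = 18874966988089/4324806 ≈ 4.3644e+6)
-a = -1*18874966988089/4324806 = -18874966988089/4324806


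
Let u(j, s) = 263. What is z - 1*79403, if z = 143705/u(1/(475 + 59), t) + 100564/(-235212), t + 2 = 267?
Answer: -1219538729135/15465189 ≈ -78857.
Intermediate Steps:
t = 265 (t = -2 + 267 = 265)
z = 8443673032/15465189 (z = 143705/263 + 100564/(-235212) = 143705*(1/263) + 100564*(-1/235212) = 143705/263 - 25141/58803 = 8443673032/15465189 ≈ 545.98)
z - 1*79403 = 8443673032/15465189 - 1*79403 = 8443673032/15465189 - 79403 = -1219538729135/15465189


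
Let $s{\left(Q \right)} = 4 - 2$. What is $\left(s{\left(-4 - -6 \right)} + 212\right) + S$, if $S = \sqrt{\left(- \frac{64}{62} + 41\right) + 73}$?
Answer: $214 + \frac{\sqrt{108562}}{31} \approx 224.63$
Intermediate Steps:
$s{\left(Q \right)} = 2$ ($s{\left(Q \right)} = 4 - 2 = 2$)
$S = \frac{\sqrt{108562}}{31}$ ($S = \sqrt{\left(\left(-64\right) \frac{1}{62} + 41\right) + 73} = \sqrt{\left(- \frac{32}{31} + 41\right) + 73} = \sqrt{\frac{1239}{31} + 73} = \sqrt{\frac{3502}{31}} = \frac{\sqrt{108562}}{31} \approx 10.629$)
$\left(s{\left(-4 - -6 \right)} + 212\right) + S = \left(2 + 212\right) + \frac{\sqrt{108562}}{31} = 214 + \frac{\sqrt{108562}}{31}$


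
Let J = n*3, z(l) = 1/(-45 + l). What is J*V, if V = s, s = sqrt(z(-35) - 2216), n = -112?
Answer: -1092*I*sqrt(5245)/5 ≈ -15817.0*I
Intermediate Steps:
s = 13*I*sqrt(5245)/20 (s = sqrt(1/(-45 - 35) - 2216) = sqrt(1/(-80) - 2216) = sqrt(-1/80 - 2216) = sqrt(-177281/80) = 13*I*sqrt(5245)/20 ≈ 47.075*I)
V = 13*I*sqrt(5245)/20 ≈ 47.075*I
J = -336 (J = -112*3 = -336)
J*V = -1092*I*sqrt(5245)/5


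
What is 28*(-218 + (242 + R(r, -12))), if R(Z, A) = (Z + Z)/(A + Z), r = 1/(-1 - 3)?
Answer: 4712/7 ≈ 673.14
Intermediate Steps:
r = -1/4 (r = 1/(-4) = -1/4 ≈ -0.25000)
R(Z, A) = 2*Z/(A + Z) (R(Z, A) = (2*Z)/(A + Z) = 2*Z/(A + Z))
28*(-218 + (242 + R(r, -12))) = 28*(-218 + (242 + 2*(-1/4)/(-12 - 1/4))) = 28*(-218 + (242 + 2*(-1/4)/(-49/4))) = 28*(-218 + (242 + 2*(-1/4)*(-4/49))) = 28*(-218 + (242 + 2/49)) = 28*(-218 + 11860/49) = 28*(1178/49) = 4712/7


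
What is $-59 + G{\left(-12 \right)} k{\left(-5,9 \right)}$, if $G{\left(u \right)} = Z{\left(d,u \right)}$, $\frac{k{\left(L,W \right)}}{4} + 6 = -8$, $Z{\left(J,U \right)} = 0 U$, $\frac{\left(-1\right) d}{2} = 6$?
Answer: $-59$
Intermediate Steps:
$d = -12$ ($d = \left(-2\right) 6 = -12$)
$Z{\left(J,U \right)} = 0$
$k{\left(L,W \right)} = -56$ ($k{\left(L,W \right)} = -24 + 4 \left(-8\right) = -24 - 32 = -56$)
$G{\left(u \right)} = 0$
$-59 + G{\left(-12 \right)} k{\left(-5,9 \right)} = -59 + 0 \left(-56\right) = -59 + 0 = -59$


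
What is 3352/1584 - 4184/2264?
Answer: 15023/56034 ≈ 0.26811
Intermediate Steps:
3352/1584 - 4184/2264 = 3352*(1/1584) - 4184*1/2264 = 419/198 - 523/283 = 15023/56034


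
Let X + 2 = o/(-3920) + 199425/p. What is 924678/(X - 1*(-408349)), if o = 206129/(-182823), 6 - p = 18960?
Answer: 99686822766541920/44021557977418771 ≈ 2.2645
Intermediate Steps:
p = -18954 (p = 6 - 1*18960 = 6 - 18960 = -18954)
o = -206129/182823 (o = 206129*(-1/182823) = -206129/182823 ≈ -1.1275)
X = -1349877958589/107807066640 (X = -2 + (-206129/182823/(-3920) + 199425/(-18954)) = -2 + (-206129/182823*(-1/3920) + 199425*(-1/18954)) = -2 + (29447/102380880 - 66475/6318) = -2 - 1134263825309/107807066640 = -1349877958589/107807066640 ≈ -12.521)
924678/(X - 1*(-408349)) = 924678/(-1349877958589/107807066640 - 1*(-408349)) = 924678/(-1349877958589/107807066640 + 408349) = 924678/(44021557977418771/107807066640) = 924678*(107807066640/44021557977418771) = 99686822766541920/44021557977418771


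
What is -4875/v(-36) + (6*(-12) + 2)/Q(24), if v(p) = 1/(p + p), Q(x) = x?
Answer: 4211965/12 ≈ 3.5100e+5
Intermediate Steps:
v(p) = 1/(2*p)
-4875/v(-36) + (6*(-12) + 2)/Q(24) = -4875/((½)/(-36)) + (6*(-12) + 2)/24 = -4875/((½)*(-1/36)) + (-72 + 2)*(1/24) = -4875/(-1/72) - 70*1/24 = -4875*(-72) - 35/12 = 351000 - 35/12 = 4211965/12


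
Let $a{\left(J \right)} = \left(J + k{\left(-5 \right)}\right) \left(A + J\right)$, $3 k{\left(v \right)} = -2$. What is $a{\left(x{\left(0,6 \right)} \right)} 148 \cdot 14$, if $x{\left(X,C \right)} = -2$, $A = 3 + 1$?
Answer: $- \frac{33152}{3} \approx -11051.0$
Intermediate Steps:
$A = 4$
$k{\left(v \right)} = - \frac{2}{3}$ ($k{\left(v \right)} = \frac{1}{3} \left(-2\right) = - \frac{2}{3}$)
$a{\left(J \right)} = \left(4 + J\right) \left(- \frac{2}{3} + J\right)$ ($a{\left(J \right)} = \left(J - \frac{2}{3}\right) \left(4 + J\right) = \left(- \frac{2}{3} + J\right) \left(4 + J\right) = \left(4 + J\right) \left(- \frac{2}{3} + J\right)$)
$a{\left(x{\left(0,6 \right)} \right)} 148 \cdot 14 = \left(- \frac{8}{3} + \left(-2\right)^{2} + \frac{10}{3} \left(-2\right)\right) 148 \cdot 14 = \left(- \frac{8}{3} + 4 - \frac{20}{3}\right) 148 \cdot 14 = \left(- \frac{16}{3}\right) 148 \cdot 14 = \left(- \frac{2368}{3}\right) 14 = - \frac{33152}{3}$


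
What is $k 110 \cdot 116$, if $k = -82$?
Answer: $-1046320$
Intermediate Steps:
$k 110 \cdot 116 = \left(-82\right) 110 \cdot 116 = \left(-9020\right) 116 = -1046320$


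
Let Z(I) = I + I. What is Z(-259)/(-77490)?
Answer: 37/5535 ≈ 0.0066847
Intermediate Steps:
Z(I) = 2*I
Z(-259)/(-77490) = (2*(-259))/(-77490) = -518*(-1/77490) = 37/5535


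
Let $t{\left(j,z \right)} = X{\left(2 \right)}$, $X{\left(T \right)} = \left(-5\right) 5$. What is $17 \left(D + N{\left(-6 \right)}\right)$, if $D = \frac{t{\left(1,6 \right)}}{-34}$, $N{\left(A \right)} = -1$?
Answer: $- \frac{9}{2} \approx -4.5$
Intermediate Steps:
$X{\left(T \right)} = -25$
$t{\left(j,z \right)} = -25$
$D = \frac{25}{34}$ ($D = - \frac{25}{-34} = \left(-25\right) \left(- \frac{1}{34}\right) = \frac{25}{34} \approx 0.73529$)
$17 \left(D + N{\left(-6 \right)}\right) = 17 \left(\frac{25}{34} - 1\right) = 17 \left(- \frac{9}{34}\right) = - \frac{9}{2}$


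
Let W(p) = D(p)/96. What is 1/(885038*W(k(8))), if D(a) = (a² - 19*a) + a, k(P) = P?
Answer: -3/2212595 ≈ -1.3559e-6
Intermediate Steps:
D(a) = a² - 18*a
W(p) = p*(-18 + p)/96 (W(p) = (p*(-18 + p))/96 = (p*(-18 + p))*(1/96) = p*(-18 + p)/96)
1/(885038*W(k(8))) = 1/(885038*(((1/96)*8*(-18 + 8)))) = 1/(885038*(((1/96)*8*(-10)))) = 1/(885038*(-⅚)) = (1/885038)*(-6/5) = -3/2212595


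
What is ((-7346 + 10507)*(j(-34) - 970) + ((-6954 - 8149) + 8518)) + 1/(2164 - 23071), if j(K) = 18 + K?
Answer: -65299481218/20907 ≈ -3.1233e+6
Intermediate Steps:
((-7346 + 10507)*(j(-34) - 970) + ((-6954 - 8149) + 8518)) + 1/(2164 - 23071) = ((-7346 + 10507)*((18 - 34) - 970) + ((-6954 - 8149) + 8518)) + 1/(2164 - 23071) = (3161*(-16 - 970) + (-15103 + 8518)) + 1/(-20907) = (3161*(-986) - 6585) - 1/20907 = (-3116746 - 6585) - 1/20907 = -3123331 - 1/20907 = -65299481218/20907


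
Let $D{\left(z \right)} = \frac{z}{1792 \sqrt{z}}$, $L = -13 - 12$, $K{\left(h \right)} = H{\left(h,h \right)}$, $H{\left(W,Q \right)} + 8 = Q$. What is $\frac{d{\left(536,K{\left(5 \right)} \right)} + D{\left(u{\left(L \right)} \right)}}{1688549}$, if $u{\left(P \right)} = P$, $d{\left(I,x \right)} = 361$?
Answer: $\frac{19}{88871} + \frac{5 i}{3025879808} \approx 0.00021379 + 1.6524 \cdot 10^{-9} i$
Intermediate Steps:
$H{\left(W,Q \right)} = -8 + Q$
$K{\left(h \right)} = -8 + h$
$L = -25$
$D{\left(z \right)} = \frac{\sqrt{z}}{1792}$ ($D{\left(z \right)} = z \frac{1}{1792 \sqrt{z}} = \frac{\sqrt{z}}{1792}$)
$\frac{d{\left(536,K{\left(5 \right)} \right)} + D{\left(u{\left(L \right)} \right)}}{1688549} = \frac{361 + \frac{\sqrt{-25}}{1792}}{1688549} = \left(361 + \frac{5 i}{1792}\right) \frac{1}{1688549} = \frac{19}{88871} + \frac{5 i}{3025879808}$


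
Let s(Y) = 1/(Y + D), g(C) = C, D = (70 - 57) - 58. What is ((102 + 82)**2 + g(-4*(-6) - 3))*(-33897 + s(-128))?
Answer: -198660893614/173 ≈ -1.1483e+9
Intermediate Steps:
D = -45 (D = 13 - 58 = -45)
s(Y) = 1/(-45 + Y) (s(Y) = 1/(Y - 45) = 1/(-45 + Y))
((102 + 82)**2 + g(-4*(-6) - 3))*(-33897 + s(-128)) = ((102 + 82)**2 + (-4*(-6) - 3))*(-33897 + 1/(-45 - 128)) = (184**2 + (24 - 3))*(-33897 + 1/(-173)) = (33856 + 21)*(-33897 - 1/173) = 33877*(-5864182/173) = -198660893614/173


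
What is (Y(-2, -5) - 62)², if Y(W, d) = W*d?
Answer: 2704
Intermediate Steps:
(Y(-2, -5) - 62)² = (-2*(-5) - 62)² = (10 - 62)² = (-52)² = 2704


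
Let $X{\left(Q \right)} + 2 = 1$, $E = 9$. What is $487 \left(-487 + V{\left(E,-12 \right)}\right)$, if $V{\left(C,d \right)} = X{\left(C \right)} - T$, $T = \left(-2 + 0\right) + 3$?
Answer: $-238143$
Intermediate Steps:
$X{\left(Q \right)} = -1$ ($X{\left(Q \right)} = -2 + 1 = -1$)
$T = 1$ ($T = -2 + 3 = 1$)
$V{\left(C,d \right)} = -2$ ($V{\left(C,d \right)} = -1 - 1 = -2$)
$487 \left(-487 + V{\left(E,-12 \right)}\right) = 487 \left(-487 - 2\right) = 487 \left(-489\right) = -238143$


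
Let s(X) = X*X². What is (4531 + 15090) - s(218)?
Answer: -10340611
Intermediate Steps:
s(X) = X³
(4531 + 15090) - s(218) = (4531 + 15090) - 1*218³ = 19621 - 1*10360232 = 19621 - 10360232 = -10340611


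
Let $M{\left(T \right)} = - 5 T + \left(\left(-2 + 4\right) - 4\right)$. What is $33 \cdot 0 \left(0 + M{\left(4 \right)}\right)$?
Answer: $0$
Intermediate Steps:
$M{\left(T \right)} = -2 - 5 T$ ($M{\left(T \right)} = - 5 T + \left(2 - 4\right) = - 5 T - 2 = -2 - 5 T$)
$33 \cdot 0 \left(0 + M{\left(4 \right)}\right) = 33 \cdot 0 \left(0 - 22\right) = 33 \cdot 0 \left(-22\right) = 33 \cdot 0 = 0$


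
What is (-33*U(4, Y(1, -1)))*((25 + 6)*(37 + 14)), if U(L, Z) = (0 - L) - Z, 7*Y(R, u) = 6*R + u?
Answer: 1721709/7 ≈ 2.4596e+5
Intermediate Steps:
Y(R, u) = u/7 + 6*R/7 (Y(R, u) = (6*R + u)/7 = (u + 6*R)/7 = u/7 + 6*R/7)
U(L, Z) = -L - Z
(-33*U(4, Y(1, -1)))*((25 + 6)*(37 + 14)) = (-33*(-1*4 - ((⅐)*(-1) + (6/7)*1)))*((25 + 6)*(37 + 14)) = (-33*(-4 - (-⅐ + 6/7)))*(31*51) = -33*(-4 - 1*5/7)*1581 = -33*(-4 - 5/7)*1581 = -33*(-33/7)*1581 = (1089/7)*1581 = 1721709/7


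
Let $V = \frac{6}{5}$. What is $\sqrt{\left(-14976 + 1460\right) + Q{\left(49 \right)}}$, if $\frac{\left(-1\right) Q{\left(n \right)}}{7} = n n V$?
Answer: $\frac{i \sqrt{842110}}{5} \approx 183.53 i$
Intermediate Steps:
$V = \frac{6}{5}$ ($V = 6 \cdot \frac{1}{5} = \frac{6}{5} \approx 1.2$)
$Q{\left(n \right)} = - \frac{42 n^{2}}{5}$ ($Q{\left(n \right)} = - 7 n n \frac{6}{5} = - 7 n^{2} \cdot \frac{6}{5} = - 7 \frac{6 n^{2}}{5} = - \frac{42 n^{2}}{5}$)
$\sqrt{\left(-14976 + 1460\right) + Q{\left(49 \right)}} = \sqrt{\left(-14976 + 1460\right) - \frac{42 \cdot 49^{2}}{5}} = \sqrt{-13516 - \frac{100842}{5}} = \sqrt{- \frac{168422}{5}} = \frac{i \sqrt{842110}}{5}$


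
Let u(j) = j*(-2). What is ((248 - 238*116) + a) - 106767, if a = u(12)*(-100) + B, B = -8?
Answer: -131735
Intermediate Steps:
u(j) = -2*j
a = 2392 (a = -2*12*(-100) - 8 = -24*(-100) - 8 = 2400 - 8 = 2392)
((248 - 238*116) + a) - 106767 = ((248 - 238*116) + 2392) - 106767 = ((248 - 27608) + 2392) - 106767 = (-27360 + 2392) - 106767 = -24968 - 106767 = -131735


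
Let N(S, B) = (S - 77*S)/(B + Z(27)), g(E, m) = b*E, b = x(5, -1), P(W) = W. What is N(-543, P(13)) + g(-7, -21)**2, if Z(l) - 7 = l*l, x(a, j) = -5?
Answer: 958793/749 ≈ 1280.1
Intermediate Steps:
b = -5
Z(l) = 7 + l**2 (Z(l) = 7 + l*l = 7 + l**2)
g(E, m) = -5*E
N(S, B) = -76*S/(736 + B) (N(S, B) = (S - 77*S)/(B + (7 + 27**2)) = (-76*S)/(B + (7 + 729)) = (-76*S)/(B + 736) = (-76*S)/(736 + B) = -76*S/(736 + B))
N(-543, P(13)) + g(-7, -21)**2 = -76*(-543)/(736 + 13) + (-5*(-7))**2 = -76*(-543)/749 + 35**2 = -76*(-543)*1/749 + 1225 = 41268/749 + 1225 = 958793/749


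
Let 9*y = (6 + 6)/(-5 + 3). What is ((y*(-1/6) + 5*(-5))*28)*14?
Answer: -87808/9 ≈ -9756.4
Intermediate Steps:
y = -⅔ (y = ((6 + 6)/(-5 + 3))/9 = (12/(-2))/9 = (12*(-½))/9 = (⅑)*(-6) = -⅔ ≈ -0.66667)
((y*(-1/6) + 5*(-5))*28)*14 = ((-(-2)/(3*6) + 5*(-5))*28)*14 = ((-(-2)/(3*6) - 25)*28)*14 = ((-⅔*(-⅙) - 25)*28)*14 = ((⅑ - 25)*28)*14 = -224/9*28*14 = -6272/9*14 = -87808/9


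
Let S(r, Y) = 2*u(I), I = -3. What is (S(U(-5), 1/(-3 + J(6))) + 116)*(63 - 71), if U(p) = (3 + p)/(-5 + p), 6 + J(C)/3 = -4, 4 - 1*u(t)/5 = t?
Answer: -1488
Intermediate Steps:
u(t) = 20 - 5*t
J(C) = -30 (J(C) = -18 + 3*(-4) = -18 - 12 = -30)
U(p) = (3 + p)/(-5 + p)
S(r, Y) = 70 (S(r, Y) = 2*(20 - 5*(-3)) = 2*(20 + 15) = 2*35 = 70)
(S(U(-5), 1/(-3 + J(6))) + 116)*(63 - 71) = (70 + 116)*(63 - 71) = 186*(-8) = -1488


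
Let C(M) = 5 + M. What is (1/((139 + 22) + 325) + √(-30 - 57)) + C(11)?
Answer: 7777/486 + I*√87 ≈ 16.002 + 9.3274*I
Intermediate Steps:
(1/((139 + 22) + 325) + √(-30 - 57)) + C(11) = (1/((139 + 22) + 325) + √(-30 - 57)) + (5 + 11) = (1/(161 + 325) + √(-87)) + 16 = (1/486 + I*√87) + 16 = 7777/486 + I*√87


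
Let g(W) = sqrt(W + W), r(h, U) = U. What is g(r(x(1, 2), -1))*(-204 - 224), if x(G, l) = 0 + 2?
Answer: -428*I*sqrt(2) ≈ -605.28*I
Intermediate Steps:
x(G, l) = 2
g(W) = sqrt(2)*sqrt(W) (g(W) = sqrt(2*W) = sqrt(2)*sqrt(W))
g(r(x(1, 2), -1))*(-204 - 224) = (sqrt(2)*sqrt(-1))*(-204 - 224) = (sqrt(2)*I)*(-428) = (I*sqrt(2))*(-428) = -428*I*sqrt(2)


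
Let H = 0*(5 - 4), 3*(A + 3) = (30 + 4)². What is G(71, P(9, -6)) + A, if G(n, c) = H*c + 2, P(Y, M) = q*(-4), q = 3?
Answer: 1153/3 ≈ 384.33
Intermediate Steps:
P(Y, M) = -12 (P(Y, M) = 3*(-4) = -12)
A = 1147/3 (A = -3 + (30 + 4)²/3 = -3 + (⅓)*34² = -3 + (⅓)*1156 = -3 + 1156/3 = 1147/3 ≈ 382.33)
H = 0 (H = 0*1 = 0)
G(n, c) = 2 (G(n, c) = 0*c + 2 = 0 + 2 = 2)
G(71, P(9, -6)) + A = 2 + 1147/3 = 1153/3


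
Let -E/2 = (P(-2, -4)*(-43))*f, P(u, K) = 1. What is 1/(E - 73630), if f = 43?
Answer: -1/69932 ≈ -1.4300e-5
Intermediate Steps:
E = 3698 (E = -2*1*(-43)*43 = -(-86)*43 = -2*(-1849) = 3698)
1/(E - 73630) = 1/(3698 - 73630) = 1/(-69932) = -1/69932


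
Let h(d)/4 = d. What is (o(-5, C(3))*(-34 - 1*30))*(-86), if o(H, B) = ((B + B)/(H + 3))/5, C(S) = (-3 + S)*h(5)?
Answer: 0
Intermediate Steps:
h(d) = 4*d
C(S) = -60 + 20*S (C(S) = (-3 + S)*(4*5) = (-3 + S)*20 = -60 + 20*S)
o(H, B) = 2*B/(5*(3 + H)) (o(H, B) = ((2*B)/(3 + H))/5 = (2*B/(3 + H))/5 = 2*B/(5*(3 + H)))
(o(-5, C(3))*(-34 - 1*30))*(-86) = ((2*(-60 + 20*3)/(5*(3 - 5)))*(-34 - 1*30))*(-86) = (((⅖)*(-60 + 60)/(-2))*(-34 - 30))*(-86) = (((⅖)*0*(-½))*(-64))*(-86) = (0*(-64))*(-86) = 0*(-86) = 0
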